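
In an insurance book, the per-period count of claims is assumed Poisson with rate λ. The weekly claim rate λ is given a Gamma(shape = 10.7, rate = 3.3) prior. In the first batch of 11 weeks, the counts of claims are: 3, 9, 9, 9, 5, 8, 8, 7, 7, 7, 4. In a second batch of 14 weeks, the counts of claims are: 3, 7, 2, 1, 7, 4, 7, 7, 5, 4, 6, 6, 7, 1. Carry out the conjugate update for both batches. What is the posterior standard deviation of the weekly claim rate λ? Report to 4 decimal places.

0.4381

With a Gamma(shape α, rate β) prior, the Poisson likelihood is conjugate: the posterior is Gamma(α + ΣXᵢ, β + n).
Batch 1: sum of counts S = 76 over n = 11 weeks.
After batch 1: Gamma(α+S, β+n) = Gamma(10.7+76, 3.3+11) = Gamma(86.7, 14.3).
Batch 2: sum of counts S = 67 over n = 14 weeks.
After batch 2: Gamma(α+S, β+n) = Gamma(86.7+67, 14.3+14) = Gamma(153.7, 28.3).
SD = √α/β = √153.7/28.3 = 0.4381.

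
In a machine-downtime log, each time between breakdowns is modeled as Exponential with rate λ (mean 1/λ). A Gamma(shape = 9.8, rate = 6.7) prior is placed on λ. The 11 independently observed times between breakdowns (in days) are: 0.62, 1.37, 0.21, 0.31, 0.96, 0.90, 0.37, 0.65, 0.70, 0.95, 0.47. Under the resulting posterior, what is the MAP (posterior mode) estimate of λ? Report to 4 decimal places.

With a Gamma(shape α, rate β) prior on the exponential rate λ, the posterior after n observations with total T = Σxᵢ is Gamma(α+n, β+T).
Sum of observations T = 7.51 days; n = 11.
Posterior: Gamma(9.8+11, 6.7+7.51) = Gamma(20.8, 14.21).
Mode = (α−1)/β = 1.3934.

1.3934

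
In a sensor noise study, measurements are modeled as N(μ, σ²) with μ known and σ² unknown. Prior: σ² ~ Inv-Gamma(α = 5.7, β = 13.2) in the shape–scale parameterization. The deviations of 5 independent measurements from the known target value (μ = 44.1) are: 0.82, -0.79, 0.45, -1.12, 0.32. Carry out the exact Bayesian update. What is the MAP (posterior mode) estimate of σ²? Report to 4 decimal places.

1.5900

With known mean μ and an Inverse-Gamma(α, β) prior on σ², the Normal likelihood is conjugate: posterior is Inv-Gamma(α + n/2, β + Σ(xᵢ−μ)²/2).
Σ(xᵢ−μ)² = (0.82)² + (-0.79)² + (0.45)² + (-1.12)² + (0.32)² = 2.8558.
Posterior: Inv-Gamma(5.7 + 5/2, 13.2 + 2.8558/2) = Inv-Gamma(8.20, 14.62790).
Mode = β/(α+1) = 14.62790/9.20 = 1.5900.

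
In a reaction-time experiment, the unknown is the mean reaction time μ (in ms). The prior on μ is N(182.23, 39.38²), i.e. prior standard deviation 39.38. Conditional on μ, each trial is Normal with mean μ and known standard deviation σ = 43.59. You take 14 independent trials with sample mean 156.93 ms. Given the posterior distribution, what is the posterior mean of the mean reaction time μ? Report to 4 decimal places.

For Normal data with known variance σ², a Normal(μ₀, σ₀²) prior on μ is conjugate. Posterior precision = 1/σ₀² + n/σ²; posterior mean is the precision-weighted average of μ₀ and x̄.
n·x̄ = 14·156.93 = 2197.02.
σ₀² = 39.38² = 1550.7844, σ² = 43.59² = 1900.0881; σ² + n·σ₀² = 1900.0881 + 14·1550.7844 = 23611.0697.
Posterior mean = (μ₀/σ₀² + n·x̄/σ²)/(1/σ₀² + n/σ²) = (σ²·μ₀ + σ₀²·n·x̄)/(σ² + n·σ₀²) = (1900.0881·182.23 + 1550.7844·2197.02)/23611.0697 = 3753357.396951/23611.0697 = 158.9660.

158.9660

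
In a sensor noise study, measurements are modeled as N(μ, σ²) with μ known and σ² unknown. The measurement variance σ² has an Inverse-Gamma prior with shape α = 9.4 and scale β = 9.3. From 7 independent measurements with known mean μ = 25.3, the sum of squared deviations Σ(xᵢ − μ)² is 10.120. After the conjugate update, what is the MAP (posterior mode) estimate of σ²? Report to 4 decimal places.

1.0331

With known mean μ and an Inverse-Gamma(α, β) prior on σ², the Normal likelihood is conjugate: posterior is Inv-Gamma(α + n/2, β + Σ(xᵢ−μ)²/2).
Posterior: Inv-Gamma(9.4 + 7/2, 9.3 + 10.120/2) = Inv-Gamma(12.90, 14.3600).
Mode = β/(α+1) = 14.3600/13.90 = 1.0331.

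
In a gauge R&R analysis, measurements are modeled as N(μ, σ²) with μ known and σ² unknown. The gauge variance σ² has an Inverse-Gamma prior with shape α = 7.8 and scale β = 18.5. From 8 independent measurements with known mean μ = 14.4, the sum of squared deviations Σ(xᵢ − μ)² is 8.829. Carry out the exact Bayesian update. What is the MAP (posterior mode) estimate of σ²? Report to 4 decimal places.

1.7902

With known mean μ and an Inverse-Gamma(α, β) prior on σ², the Normal likelihood is conjugate: posterior is Inv-Gamma(α + n/2, β + Σ(xᵢ−μ)²/2).
Posterior: Inv-Gamma(7.8 + 8/2, 18.5 + 8.829/2) = Inv-Gamma(11.80, 22.9145).
Mode = β/(α+1) = 22.9145/12.80 = 1.7902.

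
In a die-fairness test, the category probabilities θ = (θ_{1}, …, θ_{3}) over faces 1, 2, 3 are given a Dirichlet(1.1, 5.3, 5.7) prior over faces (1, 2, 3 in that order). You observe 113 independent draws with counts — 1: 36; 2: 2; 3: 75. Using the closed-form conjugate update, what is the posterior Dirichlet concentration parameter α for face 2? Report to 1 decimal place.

7.3

The Dirichlet prior is conjugate to the Multinomial likelihood: each posterior αⱼ = prior αⱼ + observed count nⱼ.
Posterior concentration: (37.1, 7.3, 80.7), total = 125.1.
α_{2} = 5.3 + 2 = 7.3.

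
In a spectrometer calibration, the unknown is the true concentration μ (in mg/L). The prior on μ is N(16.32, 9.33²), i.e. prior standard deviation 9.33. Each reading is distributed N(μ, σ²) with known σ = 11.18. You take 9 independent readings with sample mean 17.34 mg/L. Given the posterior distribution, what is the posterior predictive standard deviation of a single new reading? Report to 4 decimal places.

For Normal data with known variance σ², a Normal(μ₀, σ₀²) prior on μ is conjugate. Posterior precision = 1/σ₀² + n/σ²; posterior mean is the precision-weighted average of μ₀ and x̄.
σ₀² = 9.33² = 87.0489, σ² = 11.18² = 124.9924; σ² + n·σ₀² = 124.9924 + 9·87.0489 = 908.4325.
Posterior precision = 1/σ₀² + n/σ² = 1/87.0489 + 9/124.9924 = (σ² + n·σ₀²)/(σ₀²σ²) = 908.4325/(87.0489·124.9924); posterior variance σₙ² = σ₀²σ²/(σ² + n·σ₀²) = 87.0489·124.9924/908.4325 = 11.977170.
Predictive variance for one new observation = σₙ² + σ² = 87.0489·124.9924/908.4325 + 124.9924 = σ²·(σ₀² + 908.4325)/908.4325 = 124.9924·995.4814/908.4325 = 136.969570; SD = √(124.9924·995.4814/908.4325) = 11.7034.

11.7034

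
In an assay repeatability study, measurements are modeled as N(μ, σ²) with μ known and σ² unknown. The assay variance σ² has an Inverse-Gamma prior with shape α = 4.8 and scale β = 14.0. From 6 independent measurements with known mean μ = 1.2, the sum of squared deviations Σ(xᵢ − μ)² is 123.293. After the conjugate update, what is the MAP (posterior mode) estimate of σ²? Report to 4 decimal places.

With known mean μ and an Inverse-Gamma(α, β) prior on σ², the Normal likelihood is conjugate: posterior is Inv-Gamma(α + n/2, β + Σ(xᵢ−μ)²/2).
Posterior: Inv-Gamma(4.8 + 6/2, 14.0 + 123.293/2) = Inv-Gamma(7.80, 75.6465).
Mode = β/(α+1) = 75.6465/8.80 = 8.5962.

8.5962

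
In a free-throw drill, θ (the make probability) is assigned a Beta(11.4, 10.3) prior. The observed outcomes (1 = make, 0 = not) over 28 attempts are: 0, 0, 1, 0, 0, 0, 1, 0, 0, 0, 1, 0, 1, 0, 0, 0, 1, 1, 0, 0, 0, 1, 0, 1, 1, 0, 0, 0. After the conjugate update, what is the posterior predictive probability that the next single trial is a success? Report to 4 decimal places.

The Beta prior is conjugate to a Binomial/Bernoulli likelihood; the update adds successes to α and failures to β.
Posterior: Beta(α+k, β+n−k) = Beta(11.4+9, 10.3+19) = Beta(20.4, 29.3).
For a single future Bernoulli trial, P(success | data) = α/(α+β) = 0.4105.

0.4105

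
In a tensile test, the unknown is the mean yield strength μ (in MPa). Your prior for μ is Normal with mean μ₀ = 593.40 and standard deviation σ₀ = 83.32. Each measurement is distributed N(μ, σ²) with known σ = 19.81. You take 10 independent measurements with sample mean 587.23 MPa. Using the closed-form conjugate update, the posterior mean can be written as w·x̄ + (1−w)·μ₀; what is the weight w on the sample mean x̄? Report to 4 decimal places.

For Normal data with known variance σ², a Normal(μ₀, σ₀²) prior on μ is conjugate. Posterior precision = 1/σ₀² + n/σ²; posterior mean is the precision-weighted average of μ₀ and x̄.
σ₀² = 83.32² = 6942.2224, σ² = 19.81² = 392.4361. Prior precision 1/σ₀² = 1/6942.2224; data precision n/σ² = 10/392.4361.
w = (n/σ²)/(1/σ₀² + n/σ²) = n·σ₀²/(σ² + n·σ₀²) = 10·6942.2224/(392.4361 + 10·6942.2224) = 69422.224/69814.6601 = 0.9944.

0.9944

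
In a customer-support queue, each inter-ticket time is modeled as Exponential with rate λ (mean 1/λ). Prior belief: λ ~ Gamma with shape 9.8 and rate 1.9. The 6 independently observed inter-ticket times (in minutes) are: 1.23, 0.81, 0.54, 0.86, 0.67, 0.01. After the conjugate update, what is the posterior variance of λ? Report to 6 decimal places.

0.435978

With a Gamma(shape α, rate β) prior on the exponential rate λ, the posterior after n observations with total T = Σxᵢ is Gamma(α+n, β+T).
Sum of observations T = 4.12 minutes; n = 6.
Posterior: Gamma(9.8+6, 1.9+4.12) = Gamma(15.8, 6.02).
Var = α/β² = 0.435978.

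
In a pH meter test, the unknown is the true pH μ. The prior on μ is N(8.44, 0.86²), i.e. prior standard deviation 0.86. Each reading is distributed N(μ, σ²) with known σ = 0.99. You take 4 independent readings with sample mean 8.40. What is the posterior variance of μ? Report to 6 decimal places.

0.184050

For Normal data with known variance σ², a Normal(μ₀, σ₀²) prior on μ is conjugate. Posterior precision = 1/σ₀² + n/σ²; posterior mean is the precision-weighted average of μ₀ and x̄.
σ₀² = 0.86² = 0.7396, σ² = 0.99² = 0.9801; σ² + n·σ₀² = 0.9801 + 4·0.7396 = 3.9385.
Posterior precision = 1/σ₀² + n/σ² = 1/0.7396 + 4/0.9801 = (σ² + n·σ₀²)/(σ₀²σ²) = 3.9385/(0.7396·0.9801); posterior variance σₙ² = σ₀²σ²/(σ² + n·σ₀²) = 0.7396·0.9801/3.9385 = 0.184050.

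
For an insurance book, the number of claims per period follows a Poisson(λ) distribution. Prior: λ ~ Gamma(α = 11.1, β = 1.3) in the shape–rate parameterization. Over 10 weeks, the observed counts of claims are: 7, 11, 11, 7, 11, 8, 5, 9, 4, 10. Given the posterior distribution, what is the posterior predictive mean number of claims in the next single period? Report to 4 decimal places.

8.3274

With a Gamma(shape α, rate β) prior, the Poisson likelihood is conjugate: the posterior is Gamma(α + ΣXᵢ, β + n).
Sum of counts S = 83 over n = 10 weeks.
Posterior: Gamma(α+S, β+n) = Gamma(11.1+83, 1.3+10) = Gamma(94.1, 11.3).
The predictive distribution for one future period is NegBinom with mean α/β = 8.3274.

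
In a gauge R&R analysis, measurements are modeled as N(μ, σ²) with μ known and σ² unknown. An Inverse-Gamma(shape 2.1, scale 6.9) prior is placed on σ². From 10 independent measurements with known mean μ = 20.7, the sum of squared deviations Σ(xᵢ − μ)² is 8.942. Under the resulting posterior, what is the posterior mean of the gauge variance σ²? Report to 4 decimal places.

With known mean μ and an Inverse-Gamma(α, β) prior on σ², the Normal likelihood is conjugate: posterior is Inv-Gamma(α + n/2, β + Σ(xᵢ−μ)²/2).
Posterior: Inv-Gamma(2.1 + 10/2, 6.9 + 8.942/2) = Inv-Gamma(7.10, 11.3710).
E[σ²|data] = β/(α−1) = 11.3710/6.10 = 1.8641.

1.8641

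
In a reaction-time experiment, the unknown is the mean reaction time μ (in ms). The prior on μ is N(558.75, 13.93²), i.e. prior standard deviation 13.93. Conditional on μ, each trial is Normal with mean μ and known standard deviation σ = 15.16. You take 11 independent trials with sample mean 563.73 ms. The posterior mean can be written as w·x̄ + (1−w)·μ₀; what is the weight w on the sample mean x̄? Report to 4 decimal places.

0.9028

For Normal data with known variance σ², a Normal(μ₀, σ₀²) prior on μ is conjugate. Posterior precision = 1/σ₀² + n/σ²; posterior mean is the precision-weighted average of μ₀ and x̄.
σ₀² = 13.93² = 194.0449, σ² = 15.16² = 229.8256. Prior precision 1/σ₀² = 1/194.0449; data precision n/σ² = 11/229.8256.
w = (n/σ²)/(1/σ₀² + n/σ²) = n·σ₀²/(σ² + n·σ₀²) = 11·194.0449/(229.8256 + 11·194.0449) = 2134.4939/2364.3195 = 0.9028.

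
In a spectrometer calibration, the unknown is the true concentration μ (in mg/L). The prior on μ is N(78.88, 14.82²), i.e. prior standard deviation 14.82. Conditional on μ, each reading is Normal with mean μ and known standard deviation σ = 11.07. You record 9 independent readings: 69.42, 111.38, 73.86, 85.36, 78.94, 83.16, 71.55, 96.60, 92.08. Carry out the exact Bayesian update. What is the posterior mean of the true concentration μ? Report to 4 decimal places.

For Normal data with known variance σ², a Normal(μ₀, σ₀²) prior on μ is conjugate. Posterior precision = 1/σ₀² + n/σ²; posterior mean is the precision-weighted average of μ₀ and x̄.
Σxᵢ = 69.42 + 111.38 + 73.86 + 85.36 + 78.94 + 83.16 + 71.55 + 96.60 + 92.08 = 762.35, so n·x̄ = 762.35.
σ₀² = 14.82² = 219.6324, σ² = 11.07² = 122.5449; σ² + n·σ₀² = 122.5449 + 9·219.6324 = 2099.2365.
Posterior mean = (μ₀/σ₀² + n·x̄/σ²)/(1/σ₀² + n/σ²) = (σ²·μ₀ + σ₀²·n·x̄)/(σ² + n·σ₀²) = (122.5449·78.88 + 219.6324·762.35)/2099.2365 = 177103.101852/2099.2365 = 84.3655.

84.3655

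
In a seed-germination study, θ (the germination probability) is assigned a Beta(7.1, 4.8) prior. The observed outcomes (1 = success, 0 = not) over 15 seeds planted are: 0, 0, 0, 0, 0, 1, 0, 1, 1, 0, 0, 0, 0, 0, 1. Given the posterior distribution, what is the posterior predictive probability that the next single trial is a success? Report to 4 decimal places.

0.4126

The Beta prior is conjugate to a Binomial/Bernoulli likelihood; the update adds successes to α and failures to β.
Posterior: Beta(α+k, β+n−k) = Beta(7.1+4, 4.8+11) = Beta(11.1, 15.8).
For a single future Bernoulli trial, P(success | data) = α/(α+β) = 0.4126.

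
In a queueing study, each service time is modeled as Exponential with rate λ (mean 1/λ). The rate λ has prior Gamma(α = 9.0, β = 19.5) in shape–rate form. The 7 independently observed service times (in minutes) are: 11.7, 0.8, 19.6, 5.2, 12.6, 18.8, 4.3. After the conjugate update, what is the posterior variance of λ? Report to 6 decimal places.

With a Gamma(shape α, rate β) prior on the exponential rate λ, the posterior after n observations with total T = Σxᵢ is Gamma(α+n, β+T).
Sum of observations T = 73.0 minutes; n = 7.
Posterior: Gamma(9.0+7, 19.5+73.0) = Gamma(16.0, 92.5).
Var = α/β² = 0.001870.

0.001870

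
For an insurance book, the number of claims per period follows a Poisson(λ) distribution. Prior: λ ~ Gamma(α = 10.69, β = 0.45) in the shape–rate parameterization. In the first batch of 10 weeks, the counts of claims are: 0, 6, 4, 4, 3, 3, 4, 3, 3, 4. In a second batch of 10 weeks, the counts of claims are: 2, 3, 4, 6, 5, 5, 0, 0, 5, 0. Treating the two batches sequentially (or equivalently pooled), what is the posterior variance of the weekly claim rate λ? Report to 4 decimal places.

With a Gamma(shape α, rate β) prior, the Poisson likelihood is conjugate: the posterior is Gamma(α + ΣXᵢ, β + n).
Batch 1: sum of counts S = 34 over n = 10 weeks.
After batch 1: Gamma(α+S, β+n) = Gamma(10.69+34, 0.45+10) = Gamma(44.69, 10.45).
Batch 2: sum of counts S = 30 over n = 10 weeks.
After batch 2: Gamma(α+S, β+n) = Gamma(44.69+30, 10.45+10) = Gamma(74.69, 20.45).
Var = α/β² = 74.69/20.45² = 0.1786.

0.1786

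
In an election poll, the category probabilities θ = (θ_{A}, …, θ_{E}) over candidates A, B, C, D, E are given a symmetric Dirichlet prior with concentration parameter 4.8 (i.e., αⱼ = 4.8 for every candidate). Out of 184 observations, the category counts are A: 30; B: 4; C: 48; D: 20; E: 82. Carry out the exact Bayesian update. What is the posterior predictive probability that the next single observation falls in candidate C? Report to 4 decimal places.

The Dirichlet prior is conjugate to the Multinomial likelihood: each posterior αⱼ = prior αⱼ + observed count nⱼ.
Posterior concentration: (34.8, 8.8, 52.8, 24.8, 86.8), total = 208.0.
P(next = C | data) = α_{C}/Σα = 0.2538.

0.2538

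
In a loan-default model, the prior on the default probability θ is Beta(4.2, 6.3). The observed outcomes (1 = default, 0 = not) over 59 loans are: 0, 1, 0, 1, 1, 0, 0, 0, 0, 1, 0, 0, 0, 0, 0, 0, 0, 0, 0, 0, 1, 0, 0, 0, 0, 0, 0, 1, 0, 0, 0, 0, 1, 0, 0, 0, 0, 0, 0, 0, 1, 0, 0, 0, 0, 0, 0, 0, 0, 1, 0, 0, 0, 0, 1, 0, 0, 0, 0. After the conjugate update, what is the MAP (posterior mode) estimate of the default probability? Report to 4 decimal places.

The Beta prior is conjugate to a Binomial/Bernoulli likelihood; the update adds successes to α and failures to β.
Posterior: Beta(α+k, β+n−k) = Beta(4.2+10, 6.3+49) = Beta(14.2, 55.3).
Mode of Beta(a,b) for a,b>1 is (a−1)/(a+b−2) = 13.2/67.5 = 0.1956.

0.1956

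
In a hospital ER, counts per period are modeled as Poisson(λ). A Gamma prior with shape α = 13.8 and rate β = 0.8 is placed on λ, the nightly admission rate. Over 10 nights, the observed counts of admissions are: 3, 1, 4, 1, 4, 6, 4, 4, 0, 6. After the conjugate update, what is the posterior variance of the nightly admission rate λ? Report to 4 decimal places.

With a Gamma(shape α, rate β) prior, the Poisson likelihood is conjugate: the posterior is Gamma(α + ΣXᵢ, β + n).
Sum of counts S = 33 over n = 10 nights.
Posterior: Gamma(α+S, β+n) = Gamma(13.8+33, 0.8+10) = Gamma(46.8, 10.8).
Var = α/β² = 46.8/10.8² = 0.4012.

0.4012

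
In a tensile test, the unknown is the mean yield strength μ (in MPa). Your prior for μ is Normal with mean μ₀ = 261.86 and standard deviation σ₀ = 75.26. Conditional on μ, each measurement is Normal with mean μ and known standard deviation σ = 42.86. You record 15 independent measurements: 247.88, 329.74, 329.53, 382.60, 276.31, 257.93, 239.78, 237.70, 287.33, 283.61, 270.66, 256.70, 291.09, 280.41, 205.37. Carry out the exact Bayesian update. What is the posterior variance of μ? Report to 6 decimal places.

For Normal data with known variance σ², a Normal(μ₀, σ₀²) prior on μ is conjugate. Posterior precision = 1/σ₀² + n/σ²; posterior mean is the precision-weighted average of μ₀ and x̄.
σ₀² = 75.26² = 5664.0676, σ² = 42.86² = 1836.9796; σ² + n·σ₀² = 1836.9796 + 15·5664.0676 = 86797.9936.
Posterior precision = 1/σ₀² + n/σ² = 1/5664.0676 + 15/1836.9796 = (σ² + n·σ₀²)/(σ₀²σ²) = 86797.9936/(5664.0676·1836.9796); posterior variance σₙ² = σ₀²σ²/(σ² + n·σ₀²) = 5664.0676·1836.9796/86797.9936 = 119.873469.

119.873469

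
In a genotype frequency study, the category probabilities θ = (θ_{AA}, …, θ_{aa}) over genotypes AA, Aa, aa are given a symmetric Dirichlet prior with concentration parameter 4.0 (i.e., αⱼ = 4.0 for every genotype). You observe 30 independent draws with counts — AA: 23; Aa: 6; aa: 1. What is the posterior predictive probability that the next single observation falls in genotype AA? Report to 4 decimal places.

The Dirichlet prior is conjugate to the Multinomial likelihood: each posterior αⱼ = prior αⱼ + observed count nⱼ.
Posterior concentration: (27.0, 10.0, 5.0), total = 42.0.
P(next = AA | data) = α_{AA}/Σα = 0.6429.

0.6429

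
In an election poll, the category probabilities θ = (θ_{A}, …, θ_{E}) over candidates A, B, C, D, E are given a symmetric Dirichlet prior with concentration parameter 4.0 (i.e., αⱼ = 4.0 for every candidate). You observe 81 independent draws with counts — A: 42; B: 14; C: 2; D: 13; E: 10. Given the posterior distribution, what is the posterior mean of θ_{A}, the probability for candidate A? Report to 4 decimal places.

The Dirichlet prior is conjugate to the Multinomial likelihood: each posterior αⱼ = prior αⱼ + observed count nⱼ.
Posterior concentration: (46.0, 18.0, 6.0, 17.0, 14.0), total = 101.0.
E[θ_{A}|data] = α_{A}/Σα = 46.0/101.0 = 0.4554.

0.4554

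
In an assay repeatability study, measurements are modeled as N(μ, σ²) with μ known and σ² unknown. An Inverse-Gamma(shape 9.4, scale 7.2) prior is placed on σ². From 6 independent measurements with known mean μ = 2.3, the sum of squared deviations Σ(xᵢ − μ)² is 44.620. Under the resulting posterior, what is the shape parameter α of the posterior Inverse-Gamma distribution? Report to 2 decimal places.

With known mean μ and an Inverse-Gamma(α, β) prior on σ², the Normal likelihood is conjugate: posterior is Inv-Gamma(α + n/2, β + Σ(xᵢ−μ)²/2).
Posterior: Inv-Gamma(9.4 + 6/2, 7.2 + 44.620/2) = Inv-Gamma(12.40, 29.5100).
Posterior α = 12.40.

12.40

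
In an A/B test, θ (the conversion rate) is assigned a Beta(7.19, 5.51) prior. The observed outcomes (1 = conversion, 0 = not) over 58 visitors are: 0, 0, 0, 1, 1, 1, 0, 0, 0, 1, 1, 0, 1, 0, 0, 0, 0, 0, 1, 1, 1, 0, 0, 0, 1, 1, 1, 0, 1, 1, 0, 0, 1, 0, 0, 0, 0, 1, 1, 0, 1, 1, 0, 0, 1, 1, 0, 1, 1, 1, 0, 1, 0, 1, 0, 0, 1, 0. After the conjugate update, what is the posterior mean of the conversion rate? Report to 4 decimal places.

The Beta prior is conjugate to a Binomial/Bernoulli likelihood; the update adds successes to α and failures to β.
Posterior: Beta(α+k, β+n−k) = Beta(7.19+27, 5.51+31) = Beta(34.19, 36.51).
Posterior mean = α/(α+β) = 34.19/70.70 = 0.4836.

0.4836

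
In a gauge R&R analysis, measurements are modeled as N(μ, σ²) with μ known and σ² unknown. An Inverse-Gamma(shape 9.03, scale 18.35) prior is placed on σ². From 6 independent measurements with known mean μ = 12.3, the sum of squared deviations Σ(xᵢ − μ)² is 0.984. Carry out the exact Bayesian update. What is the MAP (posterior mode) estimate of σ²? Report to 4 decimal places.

With known mean μ and an Inverse-Gamma(α, β) prior on σ², the Normal likelihood is conjugate: posterior is Inv-Gamma(α + n/2, β + Σ(xᵢ−μ)²/2).
Posterior: Inv-Gamma(9.03 + 6/2, 18.35 + 0.984/2) = Inv-Gamma(12.03, 18.8420).
Mode = β/(α+1) = 18.8420/13.03 = 1.4460.

1.4460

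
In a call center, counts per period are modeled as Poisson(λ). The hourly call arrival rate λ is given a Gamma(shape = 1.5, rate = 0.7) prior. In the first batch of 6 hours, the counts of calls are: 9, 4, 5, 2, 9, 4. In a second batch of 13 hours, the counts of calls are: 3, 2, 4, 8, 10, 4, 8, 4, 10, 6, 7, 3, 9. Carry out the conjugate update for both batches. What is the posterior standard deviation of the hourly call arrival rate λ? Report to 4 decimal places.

0.5384

With a Gamma(shape α, rate β) prior, the Poisson likelihood is conjugate: the posterior is Gamma(α + ΣXᵢ, β + n).
Batch 1: sum of counts S = 33 over n = 6 hours.
After batch 1: Gamma(α+S, β+n) = Gamma(1.5+33, 0.7+6) = Gamma(34.5, 6.7).
Batch 2: sum of counts S = 78 over n = 13 hours.
After batch 2: Gamma(α+S, β+n) = Gamma(34.5+78, 6.7+13) = Gamma(112.5, 19.7).
SD = √α/β = √112.5/19.7 = 0.5384.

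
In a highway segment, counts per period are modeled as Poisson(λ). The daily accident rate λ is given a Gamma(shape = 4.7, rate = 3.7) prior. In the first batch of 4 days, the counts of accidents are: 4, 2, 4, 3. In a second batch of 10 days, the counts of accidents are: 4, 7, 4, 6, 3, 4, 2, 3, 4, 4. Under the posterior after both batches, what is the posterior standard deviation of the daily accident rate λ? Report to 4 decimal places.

With a Gamma(shape α, rate β) prior, the Poisson likelihood is conjugate: the posterior is Gamma(α + ΣXᵢ, β + n).
Batch 1: sum of counts S = 13 over n = 4 days.
After batch 1: Gamma(α+S, β+n) = Gamma(4.7+13, 3.7+4) = Gamma(17.7, 7.7).
Batch 2: sum of counts S = 41 over n = 10 days.
After batch 2: Gamma(α+S, β+n) = Gamma(17.7+41, 7.7+10) = Gamma(58.7, 17.7).
SD = √α/β = √58.7/17.7 = 0.4329.

0.4329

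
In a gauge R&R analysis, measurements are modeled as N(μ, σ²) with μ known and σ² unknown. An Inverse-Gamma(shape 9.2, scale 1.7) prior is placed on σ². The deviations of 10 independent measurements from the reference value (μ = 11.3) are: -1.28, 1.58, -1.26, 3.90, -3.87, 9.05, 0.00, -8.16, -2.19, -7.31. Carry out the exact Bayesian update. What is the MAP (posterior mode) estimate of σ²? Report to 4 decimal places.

With known mean μ and an Inverse-Gamma(α, β) prior on σ², the Normal likelihood is conjugate: posterior is Inv-Gamma(α + n/2, β + Σ(xᵢ−μ)²/2).
Σ(xᵢ−μ)² = (-1.28)² + (1.58)² + (-1.26)² + (3.90)² + (-3.87)² + (9.05)² + (0.00)² + (-8.16)² + (-2.19)² + (-7.31)² = 242.6296.
Posterior: Inv-Gamma(9.2 + 10/2, 1.7 + 242.6296/2) = Inv-Gamma(14.20, 123.01480).
Mode = β/(α+1) = 123.01480/15.20 = 8.0931.

8.0931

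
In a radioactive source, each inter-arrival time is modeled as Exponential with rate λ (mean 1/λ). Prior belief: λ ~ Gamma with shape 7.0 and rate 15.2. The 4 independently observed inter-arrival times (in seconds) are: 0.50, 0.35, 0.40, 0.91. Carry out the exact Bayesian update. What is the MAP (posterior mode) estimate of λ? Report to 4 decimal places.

0.5760

With a Gamma(shape α, rate β) prior on the exponential rate λ, the posterior after n observations with total T = Σxᵢ is Gamma(α+n, β+T).
Sum of observations T = 2.16 seconds; n = 4.
Posterior: Gamma(7.0+4, 15.2+2.16) = Gamma(11.0, 17.36).
Mode = (α−1)/β = 0.5760.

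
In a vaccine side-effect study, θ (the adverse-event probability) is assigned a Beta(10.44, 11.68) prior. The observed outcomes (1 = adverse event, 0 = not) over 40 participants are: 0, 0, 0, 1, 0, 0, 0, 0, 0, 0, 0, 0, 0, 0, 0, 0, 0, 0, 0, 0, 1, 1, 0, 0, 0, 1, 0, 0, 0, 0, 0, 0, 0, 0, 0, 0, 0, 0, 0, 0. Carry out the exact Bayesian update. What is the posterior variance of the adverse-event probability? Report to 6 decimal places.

0.002827

The Beta prior is conjugate to a Binomial/Bernoulli likelihood; the update adds successes to α and failures to β.
Posterior: Beta(α+k, β+n−k) = Beta(10.44+4, 11.68+36) = Beta(14.44, 47.68).
Var = αβ/((α+β)²(α+β+1)) = 14.44·47.68/(62.12²·63.12) = 0.002827.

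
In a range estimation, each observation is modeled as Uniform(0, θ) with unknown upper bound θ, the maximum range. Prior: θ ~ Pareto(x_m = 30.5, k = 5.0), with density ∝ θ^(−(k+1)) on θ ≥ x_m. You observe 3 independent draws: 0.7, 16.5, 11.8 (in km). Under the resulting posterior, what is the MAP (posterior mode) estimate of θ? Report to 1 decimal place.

30.5

A Pareto(scale x_m, shape k) prior on the upper bound θ of Uniform(0, θ) is conjugate: posterior is Pareto(max(x_m, max xᵢ), k + n).
Sample maximum = 16.5; prior scale x_m = 30.5 → posterior scale = max = 30.5.
Posterior shape = 5.0 + 3 = 8.0.
The Pareto density is decreasing on [x_m, ∞), so the mode is x_m = 30.5.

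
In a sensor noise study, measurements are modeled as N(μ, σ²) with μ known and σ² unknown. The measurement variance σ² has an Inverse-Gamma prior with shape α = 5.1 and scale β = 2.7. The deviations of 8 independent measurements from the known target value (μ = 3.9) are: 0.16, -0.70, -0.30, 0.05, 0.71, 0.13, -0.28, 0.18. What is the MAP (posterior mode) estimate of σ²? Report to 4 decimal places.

With known mean μ and an Inverse-Gamma(α, β) prior on σ², the Normal likelihood is conjugate: posterior is Inv-Gamma(α + n/2, β + Σ(xᵢ−μ)²/2).
Σ(xᵢ−μ)² = (0.16)² + (-0.70)² + (-0.30)² + (0.05)² + (0.71)² + (0.13)² + (-0.28)² + (0.18)² = 1.2399.
Posterior: Inv-Gamma(5.1 + 8/2, 2.7 + 1.2399/2) = Inv-Gamma(9.10, 3.31995).
Mode = β/(α+1) = 3.31995/10.10 = 0.3287.

0.3287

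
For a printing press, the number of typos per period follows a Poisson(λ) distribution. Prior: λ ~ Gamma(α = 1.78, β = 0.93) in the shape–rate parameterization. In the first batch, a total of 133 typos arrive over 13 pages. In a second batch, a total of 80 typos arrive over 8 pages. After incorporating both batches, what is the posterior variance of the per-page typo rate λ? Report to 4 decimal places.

0.4466

With a Gamma(shape α, rate β) prior, the Poisson likelihood is conjugate: the posterior is Gamma(α + ΣXᵢ, β + n).
After batch 1: Gamma(α+S, β+n) = Gamma(1.78+133, 0.93+13) = Gamma(134.78, 13.93).
After batch 2: Gamma(α+S, β+n) = Gamma(134.78+80, 13.93+8) = Gamma(214.78, 21.93).
Var = α/β² = 214.78/21.93² = 0.4466.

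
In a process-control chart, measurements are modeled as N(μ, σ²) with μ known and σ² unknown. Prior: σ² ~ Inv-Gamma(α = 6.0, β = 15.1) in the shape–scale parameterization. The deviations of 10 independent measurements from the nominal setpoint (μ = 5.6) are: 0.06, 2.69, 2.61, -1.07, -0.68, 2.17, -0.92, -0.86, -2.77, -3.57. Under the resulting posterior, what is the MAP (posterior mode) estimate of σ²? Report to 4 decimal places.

3.0238

With known mean μ and an Inverse-Gamma(α, β) prior on σ², the Normal likelihood is conjugate: posterior is Inv-Gamma(α + n/2, β + Σ(xᵢ−μ)²/2).
Σ(xᵢ−μ)² = (0.06)² + (2.69)² + (2.61)² + (-1.07)² + (-0.68)² + (2.17)² + (-0.92)² + (-0.86)² + (-2.77)² + (-3.57)² = 42.3718.
Posterior: Inv-Gamma(6.0 + 10/2, 15.1 + 42.3718/2) = Inv-Gamma(11.00, 36.28590).
Mode = β/(α+1) = 36.28590/12.00 = 3.0238.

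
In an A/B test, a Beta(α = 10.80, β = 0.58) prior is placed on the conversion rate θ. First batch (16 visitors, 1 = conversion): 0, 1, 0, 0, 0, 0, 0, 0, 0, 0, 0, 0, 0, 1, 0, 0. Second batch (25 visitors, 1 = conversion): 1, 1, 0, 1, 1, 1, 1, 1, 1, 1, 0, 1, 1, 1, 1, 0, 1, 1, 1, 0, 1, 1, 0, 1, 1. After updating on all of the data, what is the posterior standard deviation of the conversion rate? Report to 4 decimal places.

The Beta prior is conjugate to a Binomial/Bernoulli likelihood; the update adds successes to α and failures to β.
After batch 1: Beta(10.80+2, 0.58+14) = Beta(12.80, 14.58).
After batch 2: Beta(12.80+20, 14.58+5) = Beta(32.80, 19.58).
Var = αβ/((α+β)²(α+β+1)) = 32.80·19.58/(52.38²·53.38) = 0.00438507; SD = √0.00438507 = 0.0662.

0.0662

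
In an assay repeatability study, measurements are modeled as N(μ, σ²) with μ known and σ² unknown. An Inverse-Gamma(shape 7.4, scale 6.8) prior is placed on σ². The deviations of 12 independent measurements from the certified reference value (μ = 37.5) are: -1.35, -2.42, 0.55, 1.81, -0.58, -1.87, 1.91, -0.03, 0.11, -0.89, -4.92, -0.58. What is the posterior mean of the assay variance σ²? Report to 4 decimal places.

With known mean μ and an Inverse-Gamma(α, β) prior on σ², the Normal likelihood is conjugate: posterior is Inv-Gamma(α + n/2, β + Σ(xᵢ−μ)²/2).
Σ(xᵢ−μ)² = (-1.35)² + (-2.42)² + (0.55)² + (1.81)² + (-0.58)² + (-1.87)² + (1.91)² + (-0.03)² + (0.11)² + (-0.89)² + (-4.92)² + (-0.58)² = 44.0868.
Posterior: Inv-Gamma(7.4 + 12/2, 6.8 + 44.0868/2) = Inv-Gamma(13.40, 28.84340).
E[σ²|data] = β/(α−1) = 28.84340/12.40 = 2.3261.

2.3261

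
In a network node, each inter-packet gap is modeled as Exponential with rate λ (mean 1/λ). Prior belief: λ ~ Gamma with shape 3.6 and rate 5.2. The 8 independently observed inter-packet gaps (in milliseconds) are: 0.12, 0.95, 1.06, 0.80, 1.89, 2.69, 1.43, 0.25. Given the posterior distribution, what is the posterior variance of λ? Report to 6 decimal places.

With a Gamma(shape α, rate β) prior on the exponential rate λ, the posterior after n observations with total T = Σxᵢ is Gamma(α+n, β+T).
Sum of observations T = 9.19 milliseconds; n = 8.
Posterior: Gamma(3.6+8, 5.2+9.19) = Gamma(11.6, 14.39).
Var = α/β² = 0.056019.

0.056019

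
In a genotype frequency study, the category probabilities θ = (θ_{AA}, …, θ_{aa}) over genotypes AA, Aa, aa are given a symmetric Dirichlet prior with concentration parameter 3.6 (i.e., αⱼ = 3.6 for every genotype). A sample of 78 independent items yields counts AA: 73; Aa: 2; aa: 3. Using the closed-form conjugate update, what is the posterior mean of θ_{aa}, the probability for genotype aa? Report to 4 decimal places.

The Dirichlet prior is conjugate to the Multinomial likelihood: each posterior αⱼ = prior αⱼ + observed count nⱼ.
Posterior concentration: (76.6, 5.6, 6.6), total = 88.8.
E[θ_{aa}|data] = α_{aa}/Σα = 6.6/88.8 = 0.0743.

0.0743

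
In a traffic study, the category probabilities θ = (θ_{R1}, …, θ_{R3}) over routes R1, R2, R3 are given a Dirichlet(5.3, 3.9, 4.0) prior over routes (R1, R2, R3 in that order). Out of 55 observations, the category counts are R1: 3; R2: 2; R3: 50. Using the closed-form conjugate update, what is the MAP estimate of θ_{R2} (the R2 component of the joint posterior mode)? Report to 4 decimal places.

The Dirichlet prior is conjugate to the Multinomial likelihood: each posterior αⱼ = prior αⱼ + observed count nⱼ.
Posterior concentration: (8.3, 5.9, 54.0), total = 68.2.
Joint mode component: (α_{R2}−1)/(Σα−K) = 4.9/65.2 = 0.0752.

0.0752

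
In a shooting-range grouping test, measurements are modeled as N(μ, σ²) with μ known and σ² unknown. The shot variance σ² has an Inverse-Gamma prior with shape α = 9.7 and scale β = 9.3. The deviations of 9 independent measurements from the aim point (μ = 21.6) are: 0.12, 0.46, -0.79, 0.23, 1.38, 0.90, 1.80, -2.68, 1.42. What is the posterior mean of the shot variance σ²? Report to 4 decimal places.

1.3127

With known mean μ and an Inverse-Gamma(α, β) prior on σ², the Normal likelihood is conjugate: posterior is Inv-Gamma(α + n/2, β + Σ(xᵢ−μ)²/2).
Σ(xᵢ−μ)² = (0.12)² + (0.46)² + (-0.79)² + (0.23)² + (1.38)² + (0.90)² + (1.80)² + (-2.68)² + (1.42)² = 16.0562.
Posterior: Inv-Gamma(9.7 + 9/2, 9.3 + 16.0562/2) = Inv-Gamma(14.20, 17.32810).
E[σ²|data] = β/(α−1) = 17.32810/13.20 = 1.3127.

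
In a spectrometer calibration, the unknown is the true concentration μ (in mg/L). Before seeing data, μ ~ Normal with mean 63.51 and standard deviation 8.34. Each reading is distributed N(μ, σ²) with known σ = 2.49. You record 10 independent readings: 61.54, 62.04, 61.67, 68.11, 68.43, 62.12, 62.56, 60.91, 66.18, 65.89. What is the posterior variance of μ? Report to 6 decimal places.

For Normal data with known variance σ², a Normal(μ₀, σ₀²) prior on μ is conjugate. Posterior precision = 1/σ₀² + n/σ²; posterior mean is the precision-weighted average of μ₀ and x̄.
σ₀² = 8.34² = 69.5556, σ² = 2.49² = 6.2001; σ² + n·σ₀² = 6.2001 + 10·69.5556 = 701.7561.
Posterior precision = 1/σ₀² + n/σ² = 1/69.5556 + 10/6.2001 = (σ² + n·σ₀²)/(σ₀²σ²) = 701.7561/(69.5556·6.2001); posterior variance σₙ² = σ₀²σ²/(σ² + n·σ₀²) = 69.5556·6.2001/701.7561 = 0.614532.

0.614532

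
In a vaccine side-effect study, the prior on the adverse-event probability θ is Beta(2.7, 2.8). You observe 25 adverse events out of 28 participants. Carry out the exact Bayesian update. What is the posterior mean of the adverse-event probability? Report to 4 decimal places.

The Beta prior is conjugate to a Binomial/Bernoulli likelihood; the update adds successes to α and failures to β.
Posterior: Beta(α+k, β+n−k) = Beta(2.7+25, 2.8+3) = Beta(27.7, 5.8).
Posterior mean = α/(α+β) = 27.7/33.5 = 0.8269.

0.8269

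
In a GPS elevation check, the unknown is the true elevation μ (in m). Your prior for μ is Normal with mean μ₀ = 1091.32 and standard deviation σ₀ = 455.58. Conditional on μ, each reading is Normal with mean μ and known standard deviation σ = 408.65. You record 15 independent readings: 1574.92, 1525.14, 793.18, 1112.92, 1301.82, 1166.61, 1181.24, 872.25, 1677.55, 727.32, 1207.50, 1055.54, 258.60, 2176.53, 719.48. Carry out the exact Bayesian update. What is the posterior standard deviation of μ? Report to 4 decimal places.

102.7921

For Normal data with known variance σ², a Normal(μ₀, σ₀²) prior on μ is conjugate. Posterior precision = 1/σ₀² + n/σ²; posterior mean is the precision-weighted average of μ₀ and x̄.
σ₀² = 455.58² = 207553.1364, σ² = 408.65² = 166994.8225; σ² + n·σ₀² = 166994.8225 + 15·207553.1364 = 3280291.8685.
Posterior precision = 1/σ₀² + n/σ² = 1/207553.1364 + 15/166994.8225 = (σ² + n·σ₀²)/(σ₀²σ²) = 3280291.8685/(207553.1364·166994.8225); posterior variance σₙ² = σ₀²σ²/(σ² + n·σ₀²) = 207553.1364·166994.8225/3280291.8685 = 10566.224154.
Posterior SD = √σₙ² = √(207553.1364·166994.8225/3280291.8685) = 102.7921.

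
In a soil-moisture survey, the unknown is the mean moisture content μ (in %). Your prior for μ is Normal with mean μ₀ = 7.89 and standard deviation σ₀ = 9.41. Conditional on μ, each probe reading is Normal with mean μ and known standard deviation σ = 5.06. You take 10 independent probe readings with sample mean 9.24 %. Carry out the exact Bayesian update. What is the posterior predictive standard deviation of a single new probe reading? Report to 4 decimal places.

For Normal data with known variance σ², a Normal(μ₀, σ₀²) prior on μ is conjugate. Posterior precision = 1/σ₀² + n/σ²; posterior mean is the precision-weighted average of μ₀ and x̄.
σ₀² = 9.41² = 88.5481, σ² = 5.06² = 25.6036; σ² + n·σ₀² = 25.6036 + 10·88.5481 = 911.0846.
Posterior precision = 1/σ₀² + n/σ² = 1/88.5481 + 10/25.6036 = (σ² + n·σ₀²)/(σ₀²σ²) = 911.0846/(88.5481·25.6036); posterior variance σₙ² = σ₀²σ²/(σ² + n·σ₀²) = 88.5481·25.6036/911.0846 = 2.488408.
Predictive variance for one new observation = σₙ² + σ² = 88.5481·25.6036/911.0846 + 25.6036 = σ²·(σ₀² + 911.0846)/911.0846 = 25.6036·999.6327/911.0846 = 28.092008; SD = √(25.6036·999.6327/911.0846) = 5.3002.

5.3002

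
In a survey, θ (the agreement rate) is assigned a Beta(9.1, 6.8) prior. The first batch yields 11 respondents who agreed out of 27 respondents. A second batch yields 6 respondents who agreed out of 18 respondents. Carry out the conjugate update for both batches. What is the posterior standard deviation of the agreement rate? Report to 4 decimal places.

0.0629

The Beta prior is conjugate to a Binomial/Bernoulli likelihood; the update adds successes to α and failures to β.
After batch 1: Beta(9.1+11, 6.8+16) = Beta(20.1, 22.8).
After batch 2: Beta(20.1+6, 22.8+12) = Beta(26.1, 34.8).
Var = αβ/((α+β)²(α+β+1)) = 26.1·34.8/(60.9²·61.9) = 0.00395635; SD = √0.00395635 = 0.0629.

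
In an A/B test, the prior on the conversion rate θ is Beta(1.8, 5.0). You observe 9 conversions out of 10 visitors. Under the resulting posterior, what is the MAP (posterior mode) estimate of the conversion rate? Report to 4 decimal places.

The Beta prior is conjugate to a Binomial/Bernoulli likelihood; the update adds successes to α and failures to β.
Posterior: Beta(α+k, β+n−k) = Beta(1.8+9, 5.0+1) = Beta(10.8, 6.0).
Mode of Beta(a,b) for a,b>1 is (a−1)/(a+b−2) = 9.8/14.8 = 0.6622.

0.6622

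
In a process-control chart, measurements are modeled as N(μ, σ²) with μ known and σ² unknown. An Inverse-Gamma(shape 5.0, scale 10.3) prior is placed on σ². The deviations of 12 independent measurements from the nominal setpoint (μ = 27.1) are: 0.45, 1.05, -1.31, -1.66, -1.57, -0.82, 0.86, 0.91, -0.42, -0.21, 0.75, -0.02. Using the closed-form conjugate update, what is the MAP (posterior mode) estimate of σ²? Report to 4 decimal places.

1.3277

With known mean μ and an Inverse-Gamma(α, β) prior on σ², the Normal likelihood is conjugate: posterior is Inv-Gamma(α + n/2, β + Σ(xᵢ−μ)²/2).
Σ(xᵢ−μ)² = (0.45)² + (1.05)² + (-1.31)² + (-1.66)² + (-1.57)² + (-0.82)² + (0.86)² + (0.91)² + (-0.42)² + (-0.21)² + (0.75)² + (-0.02)² = 11.2651.
Posterior: Inv-Gamma(5.0 + 12/2, 10.3 + 11.2651/2) = Inv-Gamma(11.00, 15.93255).
Mode = β/(α+1) = 15.93255/12.00 = 1.3277.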